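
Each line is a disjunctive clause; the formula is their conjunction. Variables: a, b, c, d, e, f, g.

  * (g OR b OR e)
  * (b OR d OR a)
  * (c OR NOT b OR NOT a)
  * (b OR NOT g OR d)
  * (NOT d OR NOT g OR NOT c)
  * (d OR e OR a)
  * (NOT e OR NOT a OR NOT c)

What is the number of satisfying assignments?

42

Case analysis on a and b:
  a=1, b=1: f free; 3 ways for (c,d,e,g) × 2^1 = 6.
  a=1, b=0: f free; 4 ways for (c,d,e,g) × 2^1 = 8.
  a=0, b=1: f free; 10 ways for (c,d,e,g) × 2^1 = 20.
  a=0, b=0: f free; 4 ways for (c,d,e,g) × 2^1 = 8.
Total: 6 + 8 + 20 + 8 = 42.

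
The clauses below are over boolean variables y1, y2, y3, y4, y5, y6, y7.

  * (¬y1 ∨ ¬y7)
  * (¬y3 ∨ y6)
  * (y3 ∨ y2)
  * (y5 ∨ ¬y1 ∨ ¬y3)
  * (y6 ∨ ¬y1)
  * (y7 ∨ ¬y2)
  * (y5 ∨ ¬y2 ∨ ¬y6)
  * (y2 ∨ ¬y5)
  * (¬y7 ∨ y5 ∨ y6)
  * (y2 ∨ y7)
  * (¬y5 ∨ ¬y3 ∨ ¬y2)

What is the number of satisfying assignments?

Satisfying assignments:
  y1=0 y2=0 y3=1 y4=0 y5=0 y6=1 y7=1
  y1=0 y2=0 y3=1 y4=1 y5=0 y6=1 y7=1
  y1=0 y2=1 y3=0 y4=0 y5=1 y6=0 y7=1
  y1=0 y2=1 y3=0 y4=0 y5=1 y6=1 y7=1
  y1=0 y2=1 y3=0 y4=1 y5=1 y6=0 y7=1
  y1=0 y2=1 y3=0 y4=1 y5=1 y6=1 y7=1
Count: 6.

6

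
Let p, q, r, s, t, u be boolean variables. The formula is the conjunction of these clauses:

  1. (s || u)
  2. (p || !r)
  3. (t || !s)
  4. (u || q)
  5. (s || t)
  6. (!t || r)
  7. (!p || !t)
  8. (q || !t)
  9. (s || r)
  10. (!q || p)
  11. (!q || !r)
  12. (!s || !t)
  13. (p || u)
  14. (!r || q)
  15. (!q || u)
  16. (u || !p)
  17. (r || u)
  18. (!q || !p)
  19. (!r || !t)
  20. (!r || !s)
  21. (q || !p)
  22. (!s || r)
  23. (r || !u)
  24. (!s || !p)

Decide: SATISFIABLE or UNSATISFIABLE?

UNSATISFIABLE

r = True:
  propagation gives p=True, t=False, s=False; an empty clause results — contradiction.
r = False:
  propagation gives t=False, s=False; an empty clause results — contradiction.
Every branch closes, so no satisfying assignment exists.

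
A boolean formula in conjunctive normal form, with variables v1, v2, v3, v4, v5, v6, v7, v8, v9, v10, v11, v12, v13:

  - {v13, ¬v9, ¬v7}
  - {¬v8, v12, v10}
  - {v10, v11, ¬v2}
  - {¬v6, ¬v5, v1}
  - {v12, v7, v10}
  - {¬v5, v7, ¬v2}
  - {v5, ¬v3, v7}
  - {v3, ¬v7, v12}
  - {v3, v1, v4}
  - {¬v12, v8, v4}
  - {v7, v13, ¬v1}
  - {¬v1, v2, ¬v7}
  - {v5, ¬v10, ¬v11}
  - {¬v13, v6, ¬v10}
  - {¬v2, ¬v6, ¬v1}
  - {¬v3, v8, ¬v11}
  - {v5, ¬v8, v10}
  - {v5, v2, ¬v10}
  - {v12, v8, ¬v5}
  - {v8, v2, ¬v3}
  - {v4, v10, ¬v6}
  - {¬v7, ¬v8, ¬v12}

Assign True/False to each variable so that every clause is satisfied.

Pure literal: v4 appears only positively; assign v4 = True.
Branch on v1: take v1 = False.
Branch on v2: take v2 = False.
Branch on v3: take v3 = False.
The remaining clauses are satisfied by v5 = False, v6 = True, v7 = False, v8 = False, v9 = True, v10 = False, v11 = True, v12 = True, v13 = False.
Every clause has at least one true literal under this assignment.
Check each clause:
  1. {¬v9, ¬v7, v13} — ¬v7 is true.
  2. {v12, ¬v8, v10} — ¬v8 is true.
  3. {v11, ¬v2, v10} — v11 is true.
  4. {v1, ¬v5, ¬v6} — ¬v5 is true.
  5. {v7, v12, v10} — v12 is true.
  6. {¬v5, v7, ¬v2} — ¬v5 is true.
  7. {v7, v5, ¬v3} — ¬v3 is true.
  8. {v3, v12, ¬v7} — ¬v7 is true.
  9. {v1, v3, v4} — v4 is true.
  10. {¬v12, v8, v4} — v4 is true.
  11. {¬v1, v13, v7} — ¬v1 is true.
  12. {¬v1, ¬v7, v2} — ¬v7 is true.
  13. {v5, ¬v10, ¬v11} — ¬v10 is true.
  14. {¬v10, ¬v13, v6} — ¬v13 is true.
  15. {¬v6, ¬v2, ¬v1} — ¬v1 is true.
  16. {v8, ¬v11, ¬v3} — ¬v3 is true.
  17. {v5, v10, ¬v8} — ¬v8 is true.
  18. {v5, ¬v10, v2} — ¬v10 is true.
  19. {v12, v8, ¬v5} — ¬v5 is true.
  20. {v8, ¬v3, v2} — ¬v3 is true.
  21. {¬v6, v4, v10} — v4 is true.
  22. {¬v7, ¬v8, ¬v12} — ¬v8 is true.

v1=False, v2=False, v3=False, v4=True, v5=False, v6=True, v7=False, v8=False, v9=True, v10=False, v11=True, v12=True, v13=False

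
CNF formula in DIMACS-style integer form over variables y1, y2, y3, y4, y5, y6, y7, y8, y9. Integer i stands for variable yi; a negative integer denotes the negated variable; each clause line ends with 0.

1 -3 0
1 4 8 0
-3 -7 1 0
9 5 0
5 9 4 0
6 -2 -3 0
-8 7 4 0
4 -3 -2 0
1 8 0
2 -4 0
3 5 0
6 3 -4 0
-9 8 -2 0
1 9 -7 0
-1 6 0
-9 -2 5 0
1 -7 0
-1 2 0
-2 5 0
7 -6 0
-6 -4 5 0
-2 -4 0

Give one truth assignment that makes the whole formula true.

y1 = True  y2 = True  y3 = False  y4 = False  y5 = True  y6 = True  y7 = True  y8 = True  y9 = True

Pure literal: y5 appears only positively; assign y5 = True.
Branch on y1: take y1 = True.
  then y6 is forced to True.
  then y2 is forced to True.
  then y7 is forced to True.
  then y4 is forced to False.
  then y3 is forced to False.
The remaining clauses are satisfied by y8 = True, y9 = True.
Every clause has at least one true literal under this assignment.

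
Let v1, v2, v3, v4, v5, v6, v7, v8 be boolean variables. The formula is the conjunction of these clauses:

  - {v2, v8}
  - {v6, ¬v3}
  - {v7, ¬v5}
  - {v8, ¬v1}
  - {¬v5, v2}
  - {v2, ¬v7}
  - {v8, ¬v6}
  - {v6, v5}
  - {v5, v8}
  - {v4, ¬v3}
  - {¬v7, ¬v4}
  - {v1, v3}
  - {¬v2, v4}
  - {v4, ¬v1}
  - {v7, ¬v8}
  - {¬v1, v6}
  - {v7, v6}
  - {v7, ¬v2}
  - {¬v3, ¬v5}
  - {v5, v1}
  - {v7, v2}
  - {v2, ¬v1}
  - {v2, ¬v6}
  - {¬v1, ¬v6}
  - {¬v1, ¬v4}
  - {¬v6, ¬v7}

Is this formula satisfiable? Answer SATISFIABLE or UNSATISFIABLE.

v1 = True:
  propagation gives v8=True, v4=True; an empty clause results — contradiction.
v1 = False:
  propagation gives v3=True, v6=True, v8=True, v4=True; an empty clause results — contradiction.
Every branch closes, so no satisfying assignment exists.

UNSATISFIABLE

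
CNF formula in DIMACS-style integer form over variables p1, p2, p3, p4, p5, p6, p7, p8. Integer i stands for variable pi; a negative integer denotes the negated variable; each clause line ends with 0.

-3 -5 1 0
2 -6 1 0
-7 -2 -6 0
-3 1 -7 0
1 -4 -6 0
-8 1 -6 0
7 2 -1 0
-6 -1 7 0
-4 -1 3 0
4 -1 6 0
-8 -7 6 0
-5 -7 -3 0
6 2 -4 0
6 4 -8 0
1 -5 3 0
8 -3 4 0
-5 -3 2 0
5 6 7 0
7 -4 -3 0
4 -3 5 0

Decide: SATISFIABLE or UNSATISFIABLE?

Try p1 = False.
Branch on p2: take p2 = True.
For the remaining variables, p3 = False, p4 = False, p5 = False, p6 = False, p7 = True, p8 = False works.
So p1=0, p2=1, p3=0, p4=0, p5=0, p6=0, p7=1, p8=0 is a satisfying assignment.

SATISFIABLE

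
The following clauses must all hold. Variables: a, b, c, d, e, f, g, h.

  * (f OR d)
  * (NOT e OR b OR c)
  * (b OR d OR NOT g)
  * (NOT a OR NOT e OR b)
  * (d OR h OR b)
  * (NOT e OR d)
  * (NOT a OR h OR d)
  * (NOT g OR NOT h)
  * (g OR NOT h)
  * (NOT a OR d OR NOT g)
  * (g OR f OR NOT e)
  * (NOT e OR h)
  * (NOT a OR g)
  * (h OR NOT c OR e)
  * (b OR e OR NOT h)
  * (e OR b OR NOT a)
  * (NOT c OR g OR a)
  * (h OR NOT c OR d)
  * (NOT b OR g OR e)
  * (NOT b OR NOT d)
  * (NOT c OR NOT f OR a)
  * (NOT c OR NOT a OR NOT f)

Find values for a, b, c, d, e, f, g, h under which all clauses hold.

a = F, b = F, c = F, d = T, e = F, f = T, g = F, h = F

Check each clause:
  1. (d OR f) — d is true.
  2. (NOT e OR b OR c) — NOT e is true.
  3. (d OR b OR NOT g) — NOT g is true.
  4. (b OR NOT e OR NOT a) — NOT e is true.
  5. (d OR h OR b) — d is true.
  6. (d OR NOT e) — NOT e is true.
  7. (d OR h OR NOT a) — d is true.
  8. (NOT h OR NOT g) — NOT h is true.
  9. (g OR NOT h) — NOT h is true.
  10. (NOT g OR NOT a OR d) — NOT g is true.
  11. (f OR NOT e OR g) — NOT e is true.
  12. (h OR NOT e) — NOT e is true.
  13. (g OR NOT a) — NOT a is true.
  14. (e OR h OR NOT c) — NOT c is true.
  15. (e OR NOT h OR b) — NOT h is true.
  16. (b OR NOT a OR e) — NOT a is true.
  17. (g OR NOT c OR a) — NOT c is true.
  18. (d OR NOT c OR h) — d is true.
  19. (NOT b OR e OR g) — NOT b is true.
  20. (NOT d OR NOT b) — NOT b is true.
  21. (NOT f OR a OR NOT c) — NOT c is true.
  22. (NOT f OR NOT c OR NOT a) — NOT c is true.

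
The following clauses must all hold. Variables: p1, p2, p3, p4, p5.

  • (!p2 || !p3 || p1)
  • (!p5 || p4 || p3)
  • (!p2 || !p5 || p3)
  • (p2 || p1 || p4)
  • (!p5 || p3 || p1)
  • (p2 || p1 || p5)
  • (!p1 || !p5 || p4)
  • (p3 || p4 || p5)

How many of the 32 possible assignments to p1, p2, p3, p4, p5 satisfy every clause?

11

Split on p5, then p1.
  p5=1, p1=1: remaining (p2,p3,p4) ∈ {(0,0,1); (0,1,1); (1,1,1)} — 3.
  p5=1, p1=0: remaining (p2,p3,p4) ∈ {(0,1,1)} — 1.
  p5=0, p1=1: p2 free; 3 ways for (p3,p4) × 2^1 = 6.
  p5=0, p1=0: remaining (p2,p3,p4) ∈ {(1,0,1)} — 1.
Total: 3 + 1 + 6 + 1 = 11.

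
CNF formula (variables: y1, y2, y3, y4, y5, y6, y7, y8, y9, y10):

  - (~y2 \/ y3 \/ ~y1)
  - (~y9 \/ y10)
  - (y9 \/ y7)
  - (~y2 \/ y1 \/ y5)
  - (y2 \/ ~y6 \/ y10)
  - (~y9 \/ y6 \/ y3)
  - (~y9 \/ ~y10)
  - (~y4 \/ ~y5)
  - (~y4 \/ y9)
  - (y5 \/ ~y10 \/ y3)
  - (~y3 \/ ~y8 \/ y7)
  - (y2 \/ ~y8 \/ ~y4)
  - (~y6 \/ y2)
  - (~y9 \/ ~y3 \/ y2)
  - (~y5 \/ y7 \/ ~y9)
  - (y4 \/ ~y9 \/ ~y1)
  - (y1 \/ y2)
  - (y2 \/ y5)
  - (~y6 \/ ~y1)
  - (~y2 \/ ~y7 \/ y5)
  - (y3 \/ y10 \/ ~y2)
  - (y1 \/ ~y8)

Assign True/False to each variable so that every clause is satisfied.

y1 = F  y2 = T  y3 = F  y4 = F  y5 = T  y6 = F  y7 = T  y8 = F  y9 = F  y10 = T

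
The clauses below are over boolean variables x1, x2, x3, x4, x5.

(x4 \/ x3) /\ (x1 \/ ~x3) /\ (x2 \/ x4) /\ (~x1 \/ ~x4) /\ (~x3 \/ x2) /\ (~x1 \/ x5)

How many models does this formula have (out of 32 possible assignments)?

The models are:
  x1=F x2=F x3=F x4=T x5=F
  x1=F x2=F x3=F x4=T x5=T
  x1=F x2=T x3=F x4=T x5=F
  x1=F x2=T x3=F x4=T x5=T
  x1=T x2=T x3=T x4=F x5=T
Count: 5.

5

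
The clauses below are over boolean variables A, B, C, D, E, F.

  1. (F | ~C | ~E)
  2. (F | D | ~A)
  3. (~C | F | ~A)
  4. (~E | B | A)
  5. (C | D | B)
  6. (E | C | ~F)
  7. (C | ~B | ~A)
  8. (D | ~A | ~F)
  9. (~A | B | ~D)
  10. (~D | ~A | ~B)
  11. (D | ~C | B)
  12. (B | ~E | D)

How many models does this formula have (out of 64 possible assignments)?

15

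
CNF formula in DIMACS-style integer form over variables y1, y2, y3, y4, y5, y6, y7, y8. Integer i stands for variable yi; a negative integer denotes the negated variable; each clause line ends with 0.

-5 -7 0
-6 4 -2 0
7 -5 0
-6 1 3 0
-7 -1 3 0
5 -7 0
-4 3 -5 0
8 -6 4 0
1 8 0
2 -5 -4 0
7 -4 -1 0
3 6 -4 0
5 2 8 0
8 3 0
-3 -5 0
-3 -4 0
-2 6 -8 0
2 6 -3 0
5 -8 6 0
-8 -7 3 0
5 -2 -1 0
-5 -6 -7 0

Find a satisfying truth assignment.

Branch on y1: take y1 = False.
  then y8 is forced to True.
Branch on y2: take y2 = False.
The remaining clauses are satisfied by y3 = True, y4 = False, y5 = False, y6 = True, y7 = False.

y1 = 0, y2 = 0, y3 = 1, y4 = 0, y5 = 0, y6 = 1, y7 = 0, y8 = 1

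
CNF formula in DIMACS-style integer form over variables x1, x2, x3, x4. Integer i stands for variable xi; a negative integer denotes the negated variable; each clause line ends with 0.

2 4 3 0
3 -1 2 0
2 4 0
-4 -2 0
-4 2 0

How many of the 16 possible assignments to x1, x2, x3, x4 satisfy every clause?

4

The models are:
  x1=0 x2=1 x3=0 x4=0
  x1=0 x2=1 x3=1 x4=0
  x1=1 x2=1 x3=0 x4=0
  x1=1 x2=1 x3=1 x4=0
Count: 4.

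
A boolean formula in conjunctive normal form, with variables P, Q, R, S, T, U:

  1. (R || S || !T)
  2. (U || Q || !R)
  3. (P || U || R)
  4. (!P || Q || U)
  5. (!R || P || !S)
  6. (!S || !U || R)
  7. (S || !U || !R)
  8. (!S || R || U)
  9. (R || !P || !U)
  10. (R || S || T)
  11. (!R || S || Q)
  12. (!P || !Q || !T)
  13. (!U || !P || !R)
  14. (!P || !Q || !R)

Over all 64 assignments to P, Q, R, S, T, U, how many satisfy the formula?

The models are:
  P=F Q=T R=T S=F T=F U=F
  P=F Q=T R=T S=F T=T U=F
That's 2 in total.

2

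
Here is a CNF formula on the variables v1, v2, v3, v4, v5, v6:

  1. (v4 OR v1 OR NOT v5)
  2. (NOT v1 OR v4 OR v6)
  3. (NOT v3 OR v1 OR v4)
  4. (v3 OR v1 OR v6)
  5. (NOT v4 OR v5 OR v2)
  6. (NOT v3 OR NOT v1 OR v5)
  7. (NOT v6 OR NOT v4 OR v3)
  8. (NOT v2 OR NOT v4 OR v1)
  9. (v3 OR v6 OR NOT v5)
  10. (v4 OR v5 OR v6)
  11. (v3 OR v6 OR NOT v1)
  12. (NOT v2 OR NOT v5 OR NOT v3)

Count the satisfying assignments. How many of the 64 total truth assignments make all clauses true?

Case analysis on v1 and v3:
  v1=T, v3=T: remaining (v2,v4,v5,v6) ∈ {(F,F,T,T); (F,T,T,F); (F,T,T,T)} — 3.
  v1=T, v3=F: remaining (v2,v4,v5,v6) ∈ {(F,F,F,T); (F,F,T,T); (T,F,F,T); (T,F,T,T)} — 4.
  v1=F, v3=T: remaining (v2,v4,v5,v6) ∈ {(F,T,T,F); (F,T,T,T)} — 2.
  v1=F, v3=F: remaining (v2,v4,v5,v6) ∈ {(F,F,F,T); (T,F,F,T)} — 2.
Total: 3 + 4 + 2 + 2 = 11.

11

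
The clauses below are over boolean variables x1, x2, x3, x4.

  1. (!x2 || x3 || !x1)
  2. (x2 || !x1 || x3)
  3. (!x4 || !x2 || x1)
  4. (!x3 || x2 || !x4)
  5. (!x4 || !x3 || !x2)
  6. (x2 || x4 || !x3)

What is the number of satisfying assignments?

5

The models are:
  x1=0 x2=0 x3=0 x4=0
  x1=0 x2=0 x3=0 x4=1
  x1=0 x2=1 x3=0 x4=0
  x1=0 x2=1 x3=1 x4=0
  x1=1 x2=1 x3=1 x4=0
Count: 5.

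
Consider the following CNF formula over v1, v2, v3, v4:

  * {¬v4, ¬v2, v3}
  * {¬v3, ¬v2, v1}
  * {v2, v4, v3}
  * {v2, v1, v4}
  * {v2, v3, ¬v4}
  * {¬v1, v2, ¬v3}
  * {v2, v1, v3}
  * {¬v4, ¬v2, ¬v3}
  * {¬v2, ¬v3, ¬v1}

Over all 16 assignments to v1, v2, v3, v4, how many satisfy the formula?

The models are:
  v1=0 v2=0 v3=1 v4=1
  v1=0 v2=1 v3=0 v4=0
  v1=1 v2=1 v3=0 v4=0
Count: 3.

3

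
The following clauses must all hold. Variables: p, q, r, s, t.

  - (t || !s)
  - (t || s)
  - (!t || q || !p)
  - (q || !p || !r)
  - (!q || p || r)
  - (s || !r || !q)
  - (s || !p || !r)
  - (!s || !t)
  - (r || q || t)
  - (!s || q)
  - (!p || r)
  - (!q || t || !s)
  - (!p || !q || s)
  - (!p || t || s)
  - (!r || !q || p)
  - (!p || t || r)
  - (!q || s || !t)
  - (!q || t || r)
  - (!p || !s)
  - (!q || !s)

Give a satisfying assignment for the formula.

p=F, q=F, r=T, s=F, t=T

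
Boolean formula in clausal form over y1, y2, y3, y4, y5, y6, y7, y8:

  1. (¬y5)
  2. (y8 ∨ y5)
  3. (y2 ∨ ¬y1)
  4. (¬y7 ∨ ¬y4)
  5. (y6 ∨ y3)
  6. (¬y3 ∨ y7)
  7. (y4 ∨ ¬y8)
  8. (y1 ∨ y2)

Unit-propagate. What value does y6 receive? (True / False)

True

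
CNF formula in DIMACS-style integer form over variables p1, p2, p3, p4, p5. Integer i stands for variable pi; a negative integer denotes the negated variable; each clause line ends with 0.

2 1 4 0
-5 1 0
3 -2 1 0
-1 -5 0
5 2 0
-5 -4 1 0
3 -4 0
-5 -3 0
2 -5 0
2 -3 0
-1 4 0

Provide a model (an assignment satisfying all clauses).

Set p1 = False and propagate.
  then p5 is forced to False.
  then p2 is forced to True.
  then p3 is forced to True.
p4 is now unconstrained; take p4 = True.
Every clause has at least one true literal under this assignment.

p1=F, p2=T, p3=T, p4=T, p5=F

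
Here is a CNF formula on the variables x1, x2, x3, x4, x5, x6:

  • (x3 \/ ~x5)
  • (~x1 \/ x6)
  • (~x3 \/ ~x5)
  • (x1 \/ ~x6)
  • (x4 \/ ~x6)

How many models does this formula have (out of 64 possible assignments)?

Split on x6, then x1.
  x6=1, x1=1: remaining (x2,x3,x4,x5) ∈ {(0,0,1,0); (0,1,1,0); (1,0,1,0); (1,1,1,0)} — 4.
  x6=1, x1=0: a clause becomes empty — 0.
  x6=0, x1=1: a clause becomes empty — 0.
  x6=0, x1=0: forces x5=0; x2, x3, x4 free → 2^3 = 8.
Total: 4 + 0 + 0 + 8 = 12.

12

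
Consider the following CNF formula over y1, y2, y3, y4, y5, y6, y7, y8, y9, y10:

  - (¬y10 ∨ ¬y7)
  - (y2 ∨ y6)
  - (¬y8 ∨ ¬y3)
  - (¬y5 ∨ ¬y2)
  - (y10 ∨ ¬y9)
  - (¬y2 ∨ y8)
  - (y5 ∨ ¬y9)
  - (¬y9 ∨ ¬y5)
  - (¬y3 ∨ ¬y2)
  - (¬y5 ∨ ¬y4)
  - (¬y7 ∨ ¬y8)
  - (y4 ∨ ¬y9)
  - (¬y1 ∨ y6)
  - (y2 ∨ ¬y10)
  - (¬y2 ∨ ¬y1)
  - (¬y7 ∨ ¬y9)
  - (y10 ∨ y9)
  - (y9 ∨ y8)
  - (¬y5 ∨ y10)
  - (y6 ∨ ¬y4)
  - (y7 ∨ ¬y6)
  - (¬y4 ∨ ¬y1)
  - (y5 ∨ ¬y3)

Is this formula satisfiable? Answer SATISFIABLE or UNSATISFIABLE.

SATISFIABLE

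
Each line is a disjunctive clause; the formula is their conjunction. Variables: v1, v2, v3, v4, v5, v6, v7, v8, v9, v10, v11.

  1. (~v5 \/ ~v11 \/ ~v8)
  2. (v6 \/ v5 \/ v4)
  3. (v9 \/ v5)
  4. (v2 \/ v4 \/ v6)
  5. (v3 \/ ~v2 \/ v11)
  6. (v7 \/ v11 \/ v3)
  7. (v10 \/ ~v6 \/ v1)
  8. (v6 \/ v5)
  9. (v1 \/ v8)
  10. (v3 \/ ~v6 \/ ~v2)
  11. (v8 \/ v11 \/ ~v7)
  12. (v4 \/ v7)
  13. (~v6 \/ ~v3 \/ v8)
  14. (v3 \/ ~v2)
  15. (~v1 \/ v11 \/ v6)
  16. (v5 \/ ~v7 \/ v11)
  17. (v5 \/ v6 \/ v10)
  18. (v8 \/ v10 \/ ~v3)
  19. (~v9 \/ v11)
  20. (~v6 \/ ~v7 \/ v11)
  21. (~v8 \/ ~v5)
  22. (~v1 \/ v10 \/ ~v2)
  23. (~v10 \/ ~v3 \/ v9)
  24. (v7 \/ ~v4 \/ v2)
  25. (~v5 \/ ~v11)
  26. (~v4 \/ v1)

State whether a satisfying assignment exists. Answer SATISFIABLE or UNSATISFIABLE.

SATISFIABLE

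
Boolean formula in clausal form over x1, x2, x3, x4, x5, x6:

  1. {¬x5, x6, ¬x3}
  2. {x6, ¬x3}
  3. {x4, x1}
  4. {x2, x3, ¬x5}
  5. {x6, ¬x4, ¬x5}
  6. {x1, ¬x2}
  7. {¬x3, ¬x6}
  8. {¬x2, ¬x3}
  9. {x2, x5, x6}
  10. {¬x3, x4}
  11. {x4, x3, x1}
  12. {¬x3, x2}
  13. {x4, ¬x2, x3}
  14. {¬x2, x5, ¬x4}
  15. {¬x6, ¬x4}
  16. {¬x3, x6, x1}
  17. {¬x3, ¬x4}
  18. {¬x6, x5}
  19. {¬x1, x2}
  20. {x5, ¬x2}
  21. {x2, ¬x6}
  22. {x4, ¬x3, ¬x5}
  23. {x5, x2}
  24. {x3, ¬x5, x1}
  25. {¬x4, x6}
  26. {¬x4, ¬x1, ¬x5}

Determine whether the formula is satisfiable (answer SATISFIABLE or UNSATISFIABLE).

UNSATISFIABLE

x3 = True:
  propagation gives x6=True; an empty clause results — contradiction.
x3 = False:
  x2 = True:
    propagation gives x1=True, x4=True, x5=True; an empty clause results — contradiction.
  x2 = False:
    propagation gives x5=False; an empty clause results — contradiction.
Every branch closes, so no satisfying assignment exists.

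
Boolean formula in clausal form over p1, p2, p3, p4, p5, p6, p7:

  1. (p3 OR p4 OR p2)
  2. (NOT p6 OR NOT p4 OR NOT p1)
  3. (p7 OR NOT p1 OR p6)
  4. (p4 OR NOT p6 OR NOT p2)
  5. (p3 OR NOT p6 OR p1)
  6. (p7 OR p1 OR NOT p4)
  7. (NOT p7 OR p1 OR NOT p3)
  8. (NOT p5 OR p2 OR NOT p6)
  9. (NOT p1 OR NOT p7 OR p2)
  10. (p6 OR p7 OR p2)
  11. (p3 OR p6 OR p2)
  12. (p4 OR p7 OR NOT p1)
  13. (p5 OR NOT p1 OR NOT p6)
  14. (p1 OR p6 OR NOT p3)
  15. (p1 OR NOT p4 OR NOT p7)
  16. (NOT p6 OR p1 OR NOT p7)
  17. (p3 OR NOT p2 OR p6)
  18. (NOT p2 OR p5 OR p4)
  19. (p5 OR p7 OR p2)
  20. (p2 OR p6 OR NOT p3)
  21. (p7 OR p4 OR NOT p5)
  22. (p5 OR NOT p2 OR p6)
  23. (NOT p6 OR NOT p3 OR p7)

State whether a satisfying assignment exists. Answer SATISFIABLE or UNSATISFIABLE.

SATISFIABLE

Try p1 = True.
For the remaining variables, p2 = True, p3 = True, p4 = False, p5 = True, p6 = False, p7 = True works.
So p1=T, p2=T, p3=T, p4=F, p5=T, p6=F, p7=T is a satisfying assignment.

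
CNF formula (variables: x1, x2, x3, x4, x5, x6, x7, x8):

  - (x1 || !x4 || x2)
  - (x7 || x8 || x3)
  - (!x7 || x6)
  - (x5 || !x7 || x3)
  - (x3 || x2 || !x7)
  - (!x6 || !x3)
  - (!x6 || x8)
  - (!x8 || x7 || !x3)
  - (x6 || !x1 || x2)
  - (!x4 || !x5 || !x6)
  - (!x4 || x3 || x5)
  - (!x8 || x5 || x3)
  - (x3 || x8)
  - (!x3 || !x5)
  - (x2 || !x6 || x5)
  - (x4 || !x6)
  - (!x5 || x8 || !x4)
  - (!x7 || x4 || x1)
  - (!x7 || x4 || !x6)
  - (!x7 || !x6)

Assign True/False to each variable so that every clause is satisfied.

x1 = True, x2 = True, x3 = True, x4 = False, x5 = False, x6 = False, x7 = False, x8 = False

Check each clause:
  1. (x2 || x1 || !x4) — x1 is true.
  2. (x7 || x3 || x8) — x3 is true.
  3. (x6 || !x7) — !x7 is true.
  4. (x3 || !x7 || x5) — !x7 is true.
  5. (x3 || x2 || !x7) — !x7 is true.
  6. (!x6 || !x3) — !x6 is true.
  7. (!x6 || x8) — !x6 is true.
  8. (!x3 || x7 || !x8) — !x8 is true.
  9. (x2 || !x1 || x6) — x2 is true.
  10. (!x5 || !x4 || !x6) — !x6 is true.
  11. (x3 || x5 || !x4) — x3 is true.
  12. (x3 || !x8 || x5) — !x8 is true.
  13. (x3 || x8) — x3 is true.
  14. (!x5 || !x3) — !x5 is true.
  15. (!x6 || x2 || x5) — x2 is true.
  16. (x4 || !x6) — !x6 is true.
  17. (x8 || !x4 || !x5) — !x5 is true.
  18. (x4 || !x7 || x1) — x1 is true.
  19. (!x7 || !x6 || x4) — !x7 is true.
  20. (!x7 || !x6) — !x7 is true.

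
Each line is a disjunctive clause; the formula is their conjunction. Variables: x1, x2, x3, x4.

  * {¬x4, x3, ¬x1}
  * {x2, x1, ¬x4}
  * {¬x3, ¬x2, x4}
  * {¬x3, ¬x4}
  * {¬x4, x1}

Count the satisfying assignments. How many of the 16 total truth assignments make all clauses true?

Satisfying assignments:
  x1=0 x2=0 x3=0 x4=0
  x1=0 x2=0 x3=1 x4=0
  x1=0 x2=1 x3=0 x4=0
  x1=1 x2=0 x3=0 x4=0
  x1=1 x2=0 x3=1 x4=0
  x1=1 x2=1 x3=0 x4=0
Count: 6.

6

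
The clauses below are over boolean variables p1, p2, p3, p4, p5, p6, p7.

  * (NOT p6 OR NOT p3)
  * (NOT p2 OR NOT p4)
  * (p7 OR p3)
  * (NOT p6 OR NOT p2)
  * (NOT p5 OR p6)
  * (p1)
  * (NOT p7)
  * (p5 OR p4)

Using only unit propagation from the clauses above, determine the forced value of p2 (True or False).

False

(p1) is a unit clause: p1 = True.
(NOT p7) is a unit clause: p7 = False.
In (p7 OR p3), p7 is now false; p3 must hold, so p3 = True.
(NOT p3 OR NOT p6): since p3 = True, the clause reduces to (NOT p6). p6 = False.
From (NOT p5 OR p6) and p6 = False: p5 = False.
From (p5 OR p4) and p5 = False: p4 = True.
(NOT p4 OR NOT p2) with p4 = True leaves only NOT p2, so p2 = False.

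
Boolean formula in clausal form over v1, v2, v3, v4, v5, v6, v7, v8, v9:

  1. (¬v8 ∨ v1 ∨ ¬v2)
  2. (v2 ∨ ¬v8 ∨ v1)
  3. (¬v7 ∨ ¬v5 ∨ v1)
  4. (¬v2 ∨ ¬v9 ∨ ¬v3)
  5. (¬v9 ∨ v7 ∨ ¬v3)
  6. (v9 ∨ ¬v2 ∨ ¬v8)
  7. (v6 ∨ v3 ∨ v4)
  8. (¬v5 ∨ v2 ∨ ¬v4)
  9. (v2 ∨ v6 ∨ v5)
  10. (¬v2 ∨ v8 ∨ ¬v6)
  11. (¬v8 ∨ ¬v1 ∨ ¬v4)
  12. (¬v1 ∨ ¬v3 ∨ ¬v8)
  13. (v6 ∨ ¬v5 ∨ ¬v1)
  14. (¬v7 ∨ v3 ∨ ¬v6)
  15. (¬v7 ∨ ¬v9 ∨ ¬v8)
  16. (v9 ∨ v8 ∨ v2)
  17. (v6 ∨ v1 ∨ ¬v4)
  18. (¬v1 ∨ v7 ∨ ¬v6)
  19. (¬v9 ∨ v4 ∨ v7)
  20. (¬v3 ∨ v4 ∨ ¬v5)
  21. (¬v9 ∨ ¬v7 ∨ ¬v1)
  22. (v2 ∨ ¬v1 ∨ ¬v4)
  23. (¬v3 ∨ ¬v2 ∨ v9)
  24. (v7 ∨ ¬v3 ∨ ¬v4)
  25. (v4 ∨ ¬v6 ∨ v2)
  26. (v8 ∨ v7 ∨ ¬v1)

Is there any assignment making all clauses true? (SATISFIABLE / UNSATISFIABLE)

SATISFIABLE

Set v1 = True and propagate.
For the remaining variables, v2 = True, v3 = False, v4 = True, v5 = False, v6 = False, v7 = True, v8 = False, v9 = False works.
Every clause has at least one true literal under this assignment.
So v1 = T, v2 = T, v3 = F, v4 = T, v5 = F, v6 = F, v7 = T, v8 = F, v9 = F is a satisfying assignment.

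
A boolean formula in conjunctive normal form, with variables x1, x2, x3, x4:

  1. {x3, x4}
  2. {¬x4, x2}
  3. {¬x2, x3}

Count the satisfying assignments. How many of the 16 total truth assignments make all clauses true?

The models are:
  x1=F x2=F x3=T x4=F
  x1=F x2=T x3=T x4=F
  x1=F x2=T x3=T x4=T
  x1=T x2=F x3=T x4=F
  x1=T x2=T x3=T x4=F
  x1=T x2=T x3=T x4=T
That's 6 in total.

6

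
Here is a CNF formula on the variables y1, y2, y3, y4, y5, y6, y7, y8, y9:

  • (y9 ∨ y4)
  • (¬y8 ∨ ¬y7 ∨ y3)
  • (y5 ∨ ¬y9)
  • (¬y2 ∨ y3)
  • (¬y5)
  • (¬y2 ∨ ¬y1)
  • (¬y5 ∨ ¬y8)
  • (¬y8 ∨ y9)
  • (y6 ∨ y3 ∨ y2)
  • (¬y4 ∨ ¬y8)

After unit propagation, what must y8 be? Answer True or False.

False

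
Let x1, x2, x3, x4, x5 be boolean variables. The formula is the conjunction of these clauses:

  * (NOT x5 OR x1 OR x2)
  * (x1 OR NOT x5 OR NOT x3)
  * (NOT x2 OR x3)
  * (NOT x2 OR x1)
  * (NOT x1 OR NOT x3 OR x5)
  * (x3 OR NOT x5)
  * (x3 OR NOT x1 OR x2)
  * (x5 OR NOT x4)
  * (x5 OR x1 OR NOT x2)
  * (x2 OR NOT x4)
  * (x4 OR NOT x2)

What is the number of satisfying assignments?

Satisfying assignments:
  x1=0 x2=0 x3=0 x4=0 x5=0
  x1=0 x2=0 x3=1 x4=0 x5=0
  x1=1 x2=0 x3=1 x4=0 x5=1
  x1=1 x2=1 x3=1 x4=1 x5=1
Count: 4.

4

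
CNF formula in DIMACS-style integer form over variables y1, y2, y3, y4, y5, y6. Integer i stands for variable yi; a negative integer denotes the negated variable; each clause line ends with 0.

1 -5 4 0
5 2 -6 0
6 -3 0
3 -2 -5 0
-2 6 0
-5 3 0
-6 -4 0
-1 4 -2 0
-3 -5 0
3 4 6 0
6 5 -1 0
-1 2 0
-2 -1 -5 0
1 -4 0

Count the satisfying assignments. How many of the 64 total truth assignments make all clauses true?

The models are:
  y1=0 y2=1 y3=0 y4=0 y5=0 y6=1
  y1=0 y2=1 y3=1 y4=0 y5=0 y6=1
Count: 2.

2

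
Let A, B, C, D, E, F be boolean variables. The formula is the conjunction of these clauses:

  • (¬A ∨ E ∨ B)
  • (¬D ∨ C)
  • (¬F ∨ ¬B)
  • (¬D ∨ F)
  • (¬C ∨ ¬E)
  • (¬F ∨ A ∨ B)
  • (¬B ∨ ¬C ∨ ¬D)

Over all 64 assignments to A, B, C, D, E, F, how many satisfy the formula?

11

Split on B, then C.
  B=1, C=1: remaining (A,D,E,F) ∈ {(0,0,0,0); (1,0,0,0)} — 2.
  B=1, C=0: remaining (A,D,E,F) ∈ {(0,0,0,0); (0,0,1,0); (1,0,0,0); (1,0,1,0)} — 4.
  B=0, C=1: remaining (A,D,E,F) ∈ {(0,0,0,0)} — 1.
  B=0, C=0: remaining (A,D,E,F) ∈ {(0,0,0,0); (0,0,1,0); (1,0,1,0); (1,0,1,1)} — 4.
Total: 2 + 4 + 1 + 4 = 11.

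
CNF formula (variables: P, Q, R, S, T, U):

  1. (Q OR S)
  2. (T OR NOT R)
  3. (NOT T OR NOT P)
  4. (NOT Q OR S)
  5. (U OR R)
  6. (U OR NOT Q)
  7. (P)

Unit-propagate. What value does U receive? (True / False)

True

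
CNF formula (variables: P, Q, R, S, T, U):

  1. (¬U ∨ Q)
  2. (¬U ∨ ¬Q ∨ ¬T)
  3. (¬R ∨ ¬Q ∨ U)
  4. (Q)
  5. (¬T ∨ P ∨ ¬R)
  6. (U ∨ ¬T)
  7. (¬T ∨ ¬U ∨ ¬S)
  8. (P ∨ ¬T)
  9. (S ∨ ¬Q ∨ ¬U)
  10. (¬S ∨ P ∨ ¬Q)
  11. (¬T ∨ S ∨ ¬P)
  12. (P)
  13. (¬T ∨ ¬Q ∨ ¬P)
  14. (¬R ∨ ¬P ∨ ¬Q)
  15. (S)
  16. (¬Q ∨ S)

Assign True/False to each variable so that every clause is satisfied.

P = 1, Q = 1, R = 0, S = 1, T = 0, U = 0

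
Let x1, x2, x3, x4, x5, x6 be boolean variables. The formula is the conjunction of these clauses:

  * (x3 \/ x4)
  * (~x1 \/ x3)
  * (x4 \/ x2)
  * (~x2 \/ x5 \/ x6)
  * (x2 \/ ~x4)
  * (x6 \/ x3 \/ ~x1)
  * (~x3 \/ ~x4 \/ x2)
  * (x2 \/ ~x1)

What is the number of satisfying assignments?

15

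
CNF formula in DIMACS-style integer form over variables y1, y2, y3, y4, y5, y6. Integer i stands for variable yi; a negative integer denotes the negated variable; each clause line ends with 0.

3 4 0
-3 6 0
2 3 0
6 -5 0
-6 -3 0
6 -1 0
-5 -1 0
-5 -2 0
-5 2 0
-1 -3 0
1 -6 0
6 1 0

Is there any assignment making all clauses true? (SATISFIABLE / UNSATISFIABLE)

SATISFIABLE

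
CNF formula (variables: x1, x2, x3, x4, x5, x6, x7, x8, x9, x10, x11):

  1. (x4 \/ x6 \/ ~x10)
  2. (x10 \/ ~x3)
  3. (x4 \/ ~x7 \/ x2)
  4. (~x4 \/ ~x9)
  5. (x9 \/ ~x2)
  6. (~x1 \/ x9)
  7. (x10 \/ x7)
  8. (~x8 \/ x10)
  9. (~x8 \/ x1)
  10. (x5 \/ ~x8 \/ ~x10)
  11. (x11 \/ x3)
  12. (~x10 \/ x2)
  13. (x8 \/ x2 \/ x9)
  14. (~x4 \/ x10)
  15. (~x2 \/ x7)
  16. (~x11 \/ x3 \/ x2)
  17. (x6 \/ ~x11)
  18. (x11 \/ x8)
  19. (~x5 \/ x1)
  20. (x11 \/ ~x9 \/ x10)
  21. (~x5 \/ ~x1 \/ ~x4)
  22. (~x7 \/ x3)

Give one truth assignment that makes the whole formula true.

Pure literal: x6 appears only positively; assign x6 = True.
Branch on x1: take x1 = True.
  then x9 is forced to True.
  then x4 is forced to False.
For the remaining variables, x2 = True, x3 = True, x5 = True, x7 = True, x8 = False, x10 = True, x11 = True works.

x1=T, x2=T, x3=T, x4=F, x5=T, x6=T, x7=T, x8=F, x9=T, x10=T, x11=T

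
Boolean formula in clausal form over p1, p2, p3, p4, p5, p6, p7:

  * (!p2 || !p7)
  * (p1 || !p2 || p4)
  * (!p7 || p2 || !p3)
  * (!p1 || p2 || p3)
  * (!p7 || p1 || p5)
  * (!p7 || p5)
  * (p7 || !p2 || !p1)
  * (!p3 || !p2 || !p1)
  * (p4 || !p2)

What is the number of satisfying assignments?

36

Case analysis on p2 and p1:
  p2=T, p1=T: a clause becomes empty — 0.
  p2=T, p1=F: forces p4=T; p7=F; p3, p5, p6 free → 2^3 = 8.
  p2=F, p1=T: forces p3=T; p7=F; p4, p5, p6 free → 2^3 = 8.
  p2=F, p1=F: p4, p6 free; 5 ways for (p3,p5,p7) × 2^2 = 20.
Total: 0 + 8 + 8 + 20 = 36.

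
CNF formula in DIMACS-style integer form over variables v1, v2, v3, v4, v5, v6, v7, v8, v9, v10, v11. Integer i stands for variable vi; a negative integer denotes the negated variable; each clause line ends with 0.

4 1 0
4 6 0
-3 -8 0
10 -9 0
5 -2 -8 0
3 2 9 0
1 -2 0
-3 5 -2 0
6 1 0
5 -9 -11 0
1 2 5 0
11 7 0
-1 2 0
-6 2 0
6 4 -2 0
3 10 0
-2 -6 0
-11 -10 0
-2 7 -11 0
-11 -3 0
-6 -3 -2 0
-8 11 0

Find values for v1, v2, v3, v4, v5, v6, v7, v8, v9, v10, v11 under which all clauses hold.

Pure literal: v4 appears only positively; assign v4 = True.
v5 occurs only positively in the remaining clauses — set v5 = True.
Try v1 = True.
  then v2 is forced to True.
  then v6 is forced to False.
Set v3 = False and propagate.
  then v10 is forced to True.
  then v11 is forced to False.
  then v7 is forced to True.
  then v8 is forced to False.
v9 is now unconstrained; take v9 = False.

v1=1  v2=1  v3=0  v4=1  v5=1  v6=0  v7=1  v8=0  v9=0  v10=1  v11=0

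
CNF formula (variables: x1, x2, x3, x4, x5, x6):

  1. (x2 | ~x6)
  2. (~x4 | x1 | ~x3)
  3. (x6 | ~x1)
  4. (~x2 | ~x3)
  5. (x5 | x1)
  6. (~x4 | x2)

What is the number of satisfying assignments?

Split on x1, then x2.
  x1=1, x2=1: remaining (x3,x4,x5,x6) ∈ {(0,0,0,1); (0,0,1,1); (0,1,0,1); (0,1,1,1)} — 4.
  x1=1, x2=0: a clause becomes empty — 0.
  x1=0, x2=1: remaining (x3,x4,x5,x6) ∈ {(0,0,1,0); (0,0,1,1); (0,1,1,0); (0,1,1,1)} — 4.
  x1=0, x2=0: remaining (x3,x4,x5,x6) ∈ {(0,0,1,0); (1,0,1,0)} — 2.
Total: 4 + 0 + 4 + 2 = 10.

10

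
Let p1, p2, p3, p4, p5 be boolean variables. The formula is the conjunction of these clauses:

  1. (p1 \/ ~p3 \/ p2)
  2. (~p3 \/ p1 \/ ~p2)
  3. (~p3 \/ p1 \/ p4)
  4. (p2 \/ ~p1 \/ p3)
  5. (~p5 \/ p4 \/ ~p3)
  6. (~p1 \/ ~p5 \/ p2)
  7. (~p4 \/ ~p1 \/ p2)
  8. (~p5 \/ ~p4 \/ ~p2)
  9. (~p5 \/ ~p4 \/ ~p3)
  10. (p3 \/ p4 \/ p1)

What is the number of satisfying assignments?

9

Case analysis on p1 and p3:
  p1=T, p3=T: remaining (p2,p4,p5) ∈ {(F,F,F); (T,F,F); (T,T,F)} — 3.
  p1=T, p3=F: remaining (p2,p4,p5) ∈ {(T,F,F); (T,F,T); (T,T,F)} — 3.
  p1=F, p3=T: a clause becomes empty — 0.
  p1=F, p3=F: remaining (p2,p4,p5) ∈ {(F,T,F); (F,T,T); (T,T,F)} — 3.
Total: 3 + 3 + 0 + 3 = 9.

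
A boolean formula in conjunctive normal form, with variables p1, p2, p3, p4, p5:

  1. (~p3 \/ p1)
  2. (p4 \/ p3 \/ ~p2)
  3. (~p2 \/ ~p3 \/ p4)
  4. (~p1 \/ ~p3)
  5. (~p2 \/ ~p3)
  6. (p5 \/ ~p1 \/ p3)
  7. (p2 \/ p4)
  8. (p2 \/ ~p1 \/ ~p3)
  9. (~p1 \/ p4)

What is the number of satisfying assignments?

6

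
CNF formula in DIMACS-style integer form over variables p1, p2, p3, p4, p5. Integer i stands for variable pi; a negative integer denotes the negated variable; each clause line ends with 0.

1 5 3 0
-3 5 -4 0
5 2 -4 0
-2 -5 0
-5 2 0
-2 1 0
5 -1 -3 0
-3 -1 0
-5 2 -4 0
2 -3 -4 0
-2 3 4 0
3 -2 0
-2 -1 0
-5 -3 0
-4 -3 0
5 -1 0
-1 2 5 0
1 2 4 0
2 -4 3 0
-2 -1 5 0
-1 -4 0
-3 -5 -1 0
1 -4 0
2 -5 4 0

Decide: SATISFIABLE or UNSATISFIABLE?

UNSATISFIABLE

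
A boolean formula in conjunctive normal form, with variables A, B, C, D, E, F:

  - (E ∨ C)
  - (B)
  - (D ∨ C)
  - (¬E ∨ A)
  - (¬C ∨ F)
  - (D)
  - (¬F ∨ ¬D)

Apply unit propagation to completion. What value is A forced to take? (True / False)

True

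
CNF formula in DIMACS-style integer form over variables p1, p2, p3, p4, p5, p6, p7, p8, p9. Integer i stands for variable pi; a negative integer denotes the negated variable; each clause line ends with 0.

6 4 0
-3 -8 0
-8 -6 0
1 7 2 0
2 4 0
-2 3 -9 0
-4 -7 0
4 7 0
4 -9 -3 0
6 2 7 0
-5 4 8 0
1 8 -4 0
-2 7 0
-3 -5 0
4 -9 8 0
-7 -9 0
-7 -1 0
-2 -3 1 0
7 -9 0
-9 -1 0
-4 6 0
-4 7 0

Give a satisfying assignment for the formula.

p5 occurs only negated in the remaining clauses — set p5 = False.
Pure literal: p9 appears only negated; assign p9 = False.
Set p1 = False and propagate.
For the remaining variables, p2 = True, p3 = False, p4 = False, p6 = True, p7 = True, p8 = False works.
Every clause has at least one true literal under this assignment.

p1=False  p2=True  p3=False  p4=False  p5=False  p6=True  p7=True  p8=False  p9=False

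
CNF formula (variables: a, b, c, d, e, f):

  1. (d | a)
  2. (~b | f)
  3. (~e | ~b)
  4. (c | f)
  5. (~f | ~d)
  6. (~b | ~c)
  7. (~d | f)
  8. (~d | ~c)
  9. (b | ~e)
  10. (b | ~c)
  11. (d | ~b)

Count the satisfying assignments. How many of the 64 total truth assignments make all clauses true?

1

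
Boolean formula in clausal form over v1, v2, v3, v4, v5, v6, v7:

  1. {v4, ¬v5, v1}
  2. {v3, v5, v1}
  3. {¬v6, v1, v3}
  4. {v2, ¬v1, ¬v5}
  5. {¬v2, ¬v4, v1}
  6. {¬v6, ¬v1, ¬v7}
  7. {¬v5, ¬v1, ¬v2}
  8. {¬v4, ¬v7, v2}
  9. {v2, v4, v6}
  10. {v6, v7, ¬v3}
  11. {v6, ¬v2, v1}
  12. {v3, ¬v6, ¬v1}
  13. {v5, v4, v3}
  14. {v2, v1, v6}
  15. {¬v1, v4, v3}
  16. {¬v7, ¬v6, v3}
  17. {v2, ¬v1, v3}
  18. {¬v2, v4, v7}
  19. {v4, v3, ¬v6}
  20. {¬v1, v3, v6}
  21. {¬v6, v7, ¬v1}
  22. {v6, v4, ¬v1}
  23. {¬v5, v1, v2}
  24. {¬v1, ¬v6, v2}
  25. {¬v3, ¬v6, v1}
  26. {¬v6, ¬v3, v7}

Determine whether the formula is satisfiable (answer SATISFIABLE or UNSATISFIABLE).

SATISFIABLE

Set v1 = True and propagate.
Branch on v2: take v2 = True.
  then v5 is forced to False.
The remaining clauses are satisfied by v3 = True, v4 = True, v6 = False, v7 = True.
Every clause has at least one true literal under this assignment.
So v1 = True, v2 = True, v3 = True, v4 = True, v5 = False, v6 = False, v7 = True is a satisfying assignment.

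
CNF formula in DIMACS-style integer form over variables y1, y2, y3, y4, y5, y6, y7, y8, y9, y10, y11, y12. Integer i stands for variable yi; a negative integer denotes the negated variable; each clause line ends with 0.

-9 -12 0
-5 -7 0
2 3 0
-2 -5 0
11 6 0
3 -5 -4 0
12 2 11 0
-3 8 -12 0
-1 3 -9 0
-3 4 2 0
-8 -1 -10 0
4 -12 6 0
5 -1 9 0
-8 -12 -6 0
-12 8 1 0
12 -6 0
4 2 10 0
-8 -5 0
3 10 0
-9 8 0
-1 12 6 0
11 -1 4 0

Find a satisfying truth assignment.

Pure literal: y11 appears only positively; assign y11 = True.
Set y1 = False and propagate.
The remaining clauses are satisfied by y2 = False, y3 = True, y4 = True, y5 = False, y6 = False, y7 = True, y8 = False, y9 = False, y10 = False, y12 = False.

y1=False, y2=False, y3=True, y4=True, y5=False, y6=False, y7=True, y8=False, y9=False, y10=False, y11=True, y12=False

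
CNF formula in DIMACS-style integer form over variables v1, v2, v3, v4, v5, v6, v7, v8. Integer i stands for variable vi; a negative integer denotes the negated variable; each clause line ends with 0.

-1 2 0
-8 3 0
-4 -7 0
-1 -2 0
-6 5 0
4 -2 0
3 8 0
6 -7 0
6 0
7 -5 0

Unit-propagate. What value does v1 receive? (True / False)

Unit clause (v6) sets v6 = True.
In (¬v6 ∨ v5), ¬v6 is now false; v5 must hold, so v5 = True.
In (v7 ∨ ¬v5), ¬v5 is now false; v7 must hold, so v7 = True.
In (¬v7 ∨ ¬v4), ¬v7 is now false; ¬v4 must hold, so v4 = False.
(v4 ∨ ¬v2): since v4 = False, the clause reduces to (¬v2). v2 = False.
From (¬v1 ∨ v2) and v2 = False: v1 = False.

False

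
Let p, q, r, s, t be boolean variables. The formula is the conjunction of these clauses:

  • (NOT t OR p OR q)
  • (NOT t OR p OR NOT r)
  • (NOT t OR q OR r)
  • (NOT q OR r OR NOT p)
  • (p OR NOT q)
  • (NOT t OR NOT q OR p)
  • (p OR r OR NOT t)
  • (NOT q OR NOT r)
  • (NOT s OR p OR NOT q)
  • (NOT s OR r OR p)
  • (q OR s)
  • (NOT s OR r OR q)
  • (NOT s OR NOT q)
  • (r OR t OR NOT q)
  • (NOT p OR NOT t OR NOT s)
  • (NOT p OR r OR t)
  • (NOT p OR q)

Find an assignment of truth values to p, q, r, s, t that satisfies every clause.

p=False  q=False  r=True  s=True  t=False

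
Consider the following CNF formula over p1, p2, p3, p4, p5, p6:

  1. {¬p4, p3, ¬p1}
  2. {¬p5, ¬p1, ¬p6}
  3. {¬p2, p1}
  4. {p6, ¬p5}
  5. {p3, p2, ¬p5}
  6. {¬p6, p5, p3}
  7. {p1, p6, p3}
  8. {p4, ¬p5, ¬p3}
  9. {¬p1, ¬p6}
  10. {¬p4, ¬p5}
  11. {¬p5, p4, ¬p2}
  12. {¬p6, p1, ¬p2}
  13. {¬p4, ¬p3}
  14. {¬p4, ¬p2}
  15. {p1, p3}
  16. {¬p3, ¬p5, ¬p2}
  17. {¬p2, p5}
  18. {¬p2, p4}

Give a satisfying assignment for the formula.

p1 = F  p2 = F  p3 = T  p4 = F  p5 = F  p6 = F

Branch on p1: take p1 = False.
  then p2 is forced to False.
  then p3 is forced to True.
  then p4 is forced to False.
  then p5 is forced to False.
p6 is now unconstrained; take p6 = False.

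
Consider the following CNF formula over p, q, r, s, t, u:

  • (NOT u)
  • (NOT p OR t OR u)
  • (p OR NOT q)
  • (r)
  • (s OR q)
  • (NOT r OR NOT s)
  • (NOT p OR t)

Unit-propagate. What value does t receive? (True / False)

(NOT u) is a unit clause: u = False.
Unit clause (r) sets r = True.
(NOT r OR NOT s): since r = True, the clause reduces to (NOT s). s = False.
(q OR s): since s = False, the clause reduces to (q). q = True.
In (p OR NOT q), NOT q is now false; p must hold, so p = True.
From (NOT p OR t OR u) and u = False, p = True: t = True.

True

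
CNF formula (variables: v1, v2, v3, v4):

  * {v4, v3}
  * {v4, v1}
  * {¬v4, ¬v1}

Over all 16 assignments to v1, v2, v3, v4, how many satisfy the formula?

6

Satisfying assignments:
  v1=F v2=F v3=F v4=T
  v1=F v2=F v3=T v4=T
  v1=F v2=T v3=F v4=T
  v1=F v2=T v3=T v4=T
  v1=T v2=F v3=T v4=F
  v1=T v2=T v3=T v4=F
That's 6 in total.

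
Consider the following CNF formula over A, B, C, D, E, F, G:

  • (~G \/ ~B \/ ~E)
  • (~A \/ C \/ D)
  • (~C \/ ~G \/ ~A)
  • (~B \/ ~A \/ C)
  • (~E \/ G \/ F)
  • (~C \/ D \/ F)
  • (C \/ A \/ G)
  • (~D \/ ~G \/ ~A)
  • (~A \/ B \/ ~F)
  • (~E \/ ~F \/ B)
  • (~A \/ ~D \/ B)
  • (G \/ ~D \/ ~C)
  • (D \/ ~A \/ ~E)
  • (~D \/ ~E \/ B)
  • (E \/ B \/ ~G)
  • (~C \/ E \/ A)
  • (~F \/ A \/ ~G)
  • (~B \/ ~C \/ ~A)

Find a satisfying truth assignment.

A=0, B=1, C=1, D=0, E=1, F=1, G=0

Check each clause:
  1. (~B \/ ~G \/ ~E) — ~G is true.
  2. (D \/ ~A \/ C) — C is true.
  3. (~A \/ ~C \/ ~G) — ~G is true.
  4. (C \/ ~A \/ ~B) — C is true.
  5. (F \/ G \/ ~E) — F is true.
  6. (D \/ F \/ ~C) — F is true.
  7. (C \/ G \/ A) — C is true.
  8. (~D \/ ~G \/ ~A) — ~G is true.
  9. (B \/ ~A \/ ~F) — B is true.
  10. (B \/ ~E \/ ~F) — B is true.
  11. (~D \/ B \/ ~A) — B is true.
  12. (~C \/ ~D \/ G) — ~D is true.
  13. (~A \/ D \/ ~E) — ~A is true.
  14. (~E \/ ~D \/ B) — B is true.
  15. (E \/ B \/ ~G) — ~G is true.
  16. (~C \/ E \/ A) — E is true.
  17. (~F \/ ~G \/ A) — ~G is true.
  18. (~C \/ ~B \/ ~A) — ~A is true.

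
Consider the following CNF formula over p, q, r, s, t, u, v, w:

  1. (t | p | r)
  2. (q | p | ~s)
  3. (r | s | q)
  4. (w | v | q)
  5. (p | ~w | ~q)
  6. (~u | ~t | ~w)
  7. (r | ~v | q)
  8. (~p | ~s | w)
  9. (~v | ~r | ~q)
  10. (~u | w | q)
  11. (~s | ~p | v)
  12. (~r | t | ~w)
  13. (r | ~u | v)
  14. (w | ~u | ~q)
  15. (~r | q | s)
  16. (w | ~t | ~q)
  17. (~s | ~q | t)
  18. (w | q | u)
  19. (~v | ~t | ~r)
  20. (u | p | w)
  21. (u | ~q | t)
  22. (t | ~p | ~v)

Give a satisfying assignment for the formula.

Set p = True and propagate.
For the remaining variables, q = True, r = True, s = False, t = True, u = False, v = False, w = True works.

p = T, q = T, r = T, s = F, t = T, u = F, v = F, w = T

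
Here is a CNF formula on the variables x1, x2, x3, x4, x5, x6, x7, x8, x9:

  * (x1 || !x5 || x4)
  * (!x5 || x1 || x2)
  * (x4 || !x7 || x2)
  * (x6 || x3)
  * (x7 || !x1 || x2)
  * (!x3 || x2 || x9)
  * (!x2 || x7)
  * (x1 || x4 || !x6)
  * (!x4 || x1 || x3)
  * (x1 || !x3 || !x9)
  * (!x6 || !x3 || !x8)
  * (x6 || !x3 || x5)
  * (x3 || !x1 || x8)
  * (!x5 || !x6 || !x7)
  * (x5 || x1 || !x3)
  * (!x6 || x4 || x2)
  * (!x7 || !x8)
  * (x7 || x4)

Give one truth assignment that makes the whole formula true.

Set x1 = True and propagate.
The remaining clauses are satisfied by x2 = True, x3 = True, x4 = False, x5 = False, x6 = True, x7 = True, x8 = False, x9 = True.
Check each clause:
  1. (x1 || !x5 || x4) — x1 is true.
  2. (!x5 || x2 || x1) — x1 is true.
  3. (x2 || x4 || !x7) — x2 is true.
  4. (x3 || x6) — x3 is true.
  5. (x7 || x2 || !x1) — x2 is true.
  6. (x2 || !x3 || x9) — x9 is true.
  7. (!x2 || x7) — x7 is true.
  8. (x4 || x1 || !x6) — x1 is true.
  9. (x1 || x3 || !x4) — x1 is true.
  10. (!x3 || !x9 || x1) — x1 is true.
  11. (!x8 || !x3 || !x6) — !x8 is true.
  12. (x5 || !x3 || x6) — x6 is true.
  13. (x8 || x3 || !x1) — x3 is true.
  14. (!x6 || !x5 || !x7) — !x5 is true.
  15. (x5 || x1 || !x3) — x1 is true.
  16. (x4 || !x6 || x2) — x2 is true.
  17. (!x7 || !x8) — !x8 is true.
  18. (x7 || x4) — x7 is true.

x1=T, x2=T, x3=T, x4=F, x5=F, x6=T, x7=T, x8=F, x9=T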